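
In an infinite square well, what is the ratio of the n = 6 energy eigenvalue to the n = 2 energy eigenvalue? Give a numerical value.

Since E_n ∝ n², the ratio is (6/2)² = 9.

9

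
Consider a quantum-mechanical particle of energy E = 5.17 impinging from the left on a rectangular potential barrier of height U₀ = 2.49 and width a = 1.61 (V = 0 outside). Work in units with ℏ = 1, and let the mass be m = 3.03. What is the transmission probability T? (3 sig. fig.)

T = 0.995

E > U₀: inside the barrier k₂ = √(2m(E − U₀))/ℏ = 4.030, k₂a = 6.488.
T = [1 + U₀² sin²(k₂a) / (4E(E − U₀))]⁻¹ = 1/1.005 = 0.995.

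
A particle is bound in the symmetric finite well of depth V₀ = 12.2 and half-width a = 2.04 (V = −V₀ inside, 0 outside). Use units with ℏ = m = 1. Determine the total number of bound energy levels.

Define the well-strength parameter z₀ = (a/ℏ)√(2mV₀) = 2.04 × √(2·1·12.2) = 10.08.
The even/odd transcendental equations gain one root per π/2 in z₀, giving N = 1 + ⌊2z₀/π⌋ = 1 + ⌊6.415⌋ = 7.

N = 7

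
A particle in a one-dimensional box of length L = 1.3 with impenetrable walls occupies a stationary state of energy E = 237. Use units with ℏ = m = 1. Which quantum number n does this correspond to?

n = 9

From E_n = n²π²ℏ²/(2mL²) invert to n = √(2mL²E)/(πℏ).
n = (1.3/π) × √(2 × 1 × 237) = 9.009 → n = 9.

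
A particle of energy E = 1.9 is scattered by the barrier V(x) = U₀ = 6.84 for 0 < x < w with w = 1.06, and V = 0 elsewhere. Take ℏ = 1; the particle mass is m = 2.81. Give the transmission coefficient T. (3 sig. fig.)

E < U₀: inside the barrier ψ ∝ e^{±κx} with κ = √(2m(U₀ − E))/ℏ = 5.269.
κw = 5.585, sinh(κw) = 133.2.
Matching ψ, ψ′ at both faces gives T = [1 + U₀² sinh²(κw) / (4E(U₀ − E))]⁻¹ = 1/22120 = 0.0000452.

T = 0.0000452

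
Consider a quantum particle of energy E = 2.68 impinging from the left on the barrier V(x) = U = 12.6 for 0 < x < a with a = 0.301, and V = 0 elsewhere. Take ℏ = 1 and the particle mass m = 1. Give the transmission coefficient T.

T = 0.175

Since E < U the interior solution is evanescent with decay constant κ = √(2m(U − E))/ℏ = 4.454.
κa = 1.341, sinh(κa) = 1.780.
The exact tunnelling result is T⁻¹ = 1 + U² sinh²(κa) / [4E(U − E)] = 5.730, so T = 0.175.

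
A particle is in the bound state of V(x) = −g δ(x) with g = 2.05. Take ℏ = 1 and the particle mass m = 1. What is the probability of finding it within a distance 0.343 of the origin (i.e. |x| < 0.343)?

The normalised bound state is ψ = √κ e^{−κ|x|} with κ = mg/ℏ² = 2.050.
P(|x| < d) = ∫_{−d}^{d} κ e^{−2κ|x|} dx = 1 − e^{−2κd} = 1 − e^{−1.406} = 0.7550.

P = 0.755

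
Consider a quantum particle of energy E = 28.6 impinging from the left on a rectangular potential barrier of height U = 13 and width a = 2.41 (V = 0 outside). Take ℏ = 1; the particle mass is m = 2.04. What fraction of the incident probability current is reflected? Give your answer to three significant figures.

Above the barrier the interior wavenumber is k₂ = √(2m(E − U))/ℏ = 7.978, giving phase k₂a = 19.23.
T = [1 + U² sin²(k₂a) / (4E(E − U))]⁻¹ = 1/1.013 = 0.987.
R = 1 − T = 0.0127.

R = 0.0127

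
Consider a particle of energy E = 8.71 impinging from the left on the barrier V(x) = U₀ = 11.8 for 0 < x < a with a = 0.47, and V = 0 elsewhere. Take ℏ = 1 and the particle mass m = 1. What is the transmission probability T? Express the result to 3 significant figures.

T = 0.268

E < U₀: inside the barrier ψ ∝ e^{±κx} with κ = √(2m(U₀ − E))/ℏ = 2.486.
κa = 1.168, sinh(κa) = 1.453.
Matching ψ, ψ′ at both faces gives T = [1 + U₀² sinh²(κa) / (4E(U₀ − E))]⁻¹ = 1/3.731 = 0.268.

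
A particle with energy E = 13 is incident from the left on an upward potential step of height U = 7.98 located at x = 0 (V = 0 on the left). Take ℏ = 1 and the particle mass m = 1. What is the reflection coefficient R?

The wavenumbers are k₁ = √(2mE)/ℏ = 5.099 on the left and k₂ = √(2m(E − U))/ℏ = 3.169 on the right.
Continuity of ψ and ψ′ at the step yields the reflection amplitude r = (k₁ − k₂)/(k₁ + k₂) = 0.2335; thus R = |r|² = 0.05452, T = 0.9455.

R = 0.0545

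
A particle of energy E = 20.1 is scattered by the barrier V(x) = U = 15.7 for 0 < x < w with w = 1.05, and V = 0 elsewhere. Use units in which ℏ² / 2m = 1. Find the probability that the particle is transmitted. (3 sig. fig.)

E > U: inside the barrier k₂ = √(2m(E − U))/ℏ = 2.098, k₂w = 2.202.
T = [1 + U² sin²(k₂w) / (4E(E − U))]⁻¹ = 1/1.454 = 0.688.

T = 0.688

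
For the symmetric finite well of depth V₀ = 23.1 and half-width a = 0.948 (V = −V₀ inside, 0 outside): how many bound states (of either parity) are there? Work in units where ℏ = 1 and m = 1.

Define the well-strength parameter z₀ = (a/ℏ)√(2mV₀) = 0.948 × √(2·1·23.1) = 6.444.
The even/odd transcendental equations gain one root per π/2 in z₀, giving N = 1 + ⌊2z₀/π⌋ = 1 + ⌊4.102⌋ = 5.

N = 5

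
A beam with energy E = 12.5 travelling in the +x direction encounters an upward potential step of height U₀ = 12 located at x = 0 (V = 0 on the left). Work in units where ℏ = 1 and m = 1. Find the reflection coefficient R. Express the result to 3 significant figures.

R = 0.444

The wavenumbers are k₁ = √(2mE)/ℏ = 5.000 on the left and k₂ = √(2m(E − U₀))/ℏ = 1.000 on the right.
Matching ψ and ψ′ at x = 0 gives r = (k₁ − k₂)/(k₁ + k₂), so R = r² = 0.4444 and T = 1 − R = 0.5556.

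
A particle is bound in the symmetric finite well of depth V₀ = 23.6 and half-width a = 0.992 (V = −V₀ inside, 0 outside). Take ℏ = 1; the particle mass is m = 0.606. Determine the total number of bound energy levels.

The dimensionless depth is z₀ = a√(2mV₀)/ℏ = 0.992 × √(28.60) = 5.305.
The even/odd transcendental equations gain one root per π/2 in z₀, giving N = 1 + ⌊2z₀/π⌋ = 1 + ⌊3.378⌋ = 4.

N = 4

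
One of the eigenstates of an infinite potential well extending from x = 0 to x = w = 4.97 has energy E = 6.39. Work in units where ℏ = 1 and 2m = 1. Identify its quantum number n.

n = 4

From E_n = n²π²ℏ²/(2mw²) invert to n = √(2mw²E)/(πℏ).
n = (4.97/π) × √(2 × 0.5 × 6.39) = 3.999 → n = 4.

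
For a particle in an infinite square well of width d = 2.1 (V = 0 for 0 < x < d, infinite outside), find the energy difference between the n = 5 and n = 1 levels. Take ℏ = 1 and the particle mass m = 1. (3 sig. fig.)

ΔE = 26.9

E_n = n²π²ℏ²/(2md²), so ΔE = (5² − 1²) π²ℏ²/(2md²).
ΔE = 24 × π² / (2 × 1 × 2.1²) = 26.86.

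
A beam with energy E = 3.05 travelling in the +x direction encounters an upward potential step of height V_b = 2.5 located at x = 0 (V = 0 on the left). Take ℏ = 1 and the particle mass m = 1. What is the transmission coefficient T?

T = 0.837

The wavenumbers are k₁ = √(2mE)/ℏ = 2.470 on the left and k₂ = √(2m(E − V_b))/ℏ = 1.049 on the right.
Matching ψ and ψ′ at x = 0 gives r = (k₁ − k₂)/(k₁ + k₂), so R = r² = 0.1631 and T = 1 − R = 0.8369.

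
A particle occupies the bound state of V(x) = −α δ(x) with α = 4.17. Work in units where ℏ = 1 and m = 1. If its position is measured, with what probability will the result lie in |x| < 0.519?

P = 0.987

The normalised bound state is ψ = √κ e^{−κ|x|} with κ = mα/ℏ² = 4.170.
P(|x| < d) = ∫_{−d}^{d} κ e^{−2κ|x|} dx = 1 − e^{−2κd} = 1 − e^{−4.328} = 0.9868.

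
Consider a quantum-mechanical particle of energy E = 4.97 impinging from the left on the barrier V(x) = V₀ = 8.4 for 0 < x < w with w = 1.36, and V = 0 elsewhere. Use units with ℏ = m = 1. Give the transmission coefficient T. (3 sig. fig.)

Since E < V₀ the interior solution is evanescent with decay constant κ = √(2m(V₀ − E))/ℏ = 2.619.
κw = 3.562, sinh(κw) = 17.60.
Matching ψ, ψ′ at both faces gives T = [1 + V₀² sinh²(κw) / (4E(V₀ − E))]⁻¹ = 1/321.7 = 0.00311.

T = 0.00311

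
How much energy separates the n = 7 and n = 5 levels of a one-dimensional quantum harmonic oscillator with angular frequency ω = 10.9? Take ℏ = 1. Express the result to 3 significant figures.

ΔE = 21.8

E_n = ℏω(n + ½), so ΔE = (7 − 5) ℏω = 2 × 10.9 = 21.80.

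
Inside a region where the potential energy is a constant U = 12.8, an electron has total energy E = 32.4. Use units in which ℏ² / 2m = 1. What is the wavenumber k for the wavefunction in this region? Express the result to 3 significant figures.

With E > U the solution is oscillatory, ψ ∝ e^{±ikx} with k = √(2m(E − U))/ℏ.
k = √(2 × 0.5 × 19.6) = 4.427.

k = 4.43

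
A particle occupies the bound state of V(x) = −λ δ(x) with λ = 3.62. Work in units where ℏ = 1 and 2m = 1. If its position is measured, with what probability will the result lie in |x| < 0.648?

The normalised bound state is ψ = √κ e^{−κ|x|} with κ = mλ/ℏ² = 1.810.
P(|x| < d) = ∫_{−d}^{d} κ e^{−2κ|x|} dx = 1 − e^{−2κd} = 1 − e^{−2.346} = 0.9042.

P = 0.904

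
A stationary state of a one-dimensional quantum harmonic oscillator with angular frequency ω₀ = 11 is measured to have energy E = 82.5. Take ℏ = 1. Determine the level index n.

Invert E_n = (n + ½)ℏω₀: n = E/ℏω₀ − ½ = 7.000, so n = 7.

n = 7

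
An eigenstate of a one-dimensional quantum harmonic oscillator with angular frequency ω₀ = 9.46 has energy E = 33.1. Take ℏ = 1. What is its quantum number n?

E_n = ℏω₀(n + ½) ⇒ n = E/(ℏω₀) − ½ = 33.1/9.46 − 0.5 = 2.999 → n = 3.

n = 3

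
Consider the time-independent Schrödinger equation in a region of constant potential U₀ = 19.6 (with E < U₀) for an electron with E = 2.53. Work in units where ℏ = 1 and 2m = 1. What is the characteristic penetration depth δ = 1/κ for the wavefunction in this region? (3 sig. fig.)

Since E < U₀ the TISE in this region is ψ'' = κ²ψ with κ = √(2m(U₀ − E))/ℏ.
κ = √(2 × 0.5 × 17.07) = 4.132. The penetration depth is δ = 1/κ = 0.242.

δ = 0.242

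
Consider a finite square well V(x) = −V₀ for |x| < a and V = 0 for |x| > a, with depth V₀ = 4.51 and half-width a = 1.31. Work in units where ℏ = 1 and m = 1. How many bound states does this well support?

The dimensionless depth is z₀ = a√(2mV₀)/ℏ = 1.31 × √(9.020) = 3.934.
The even/odd transcendental equations gain one root per π/2 in z₀, giving N = 1 + ⌊2z₀/π⌋ = 1 + ⌊2.505⌋ = 3.

N = 3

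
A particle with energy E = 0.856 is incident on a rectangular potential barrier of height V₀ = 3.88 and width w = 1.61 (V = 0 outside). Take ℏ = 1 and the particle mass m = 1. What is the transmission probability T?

T = 0.00100

Since E < V₀ the interior solution is evanescent with decay constant κ = √(2m(V₀ − E))/ℏ = 2.459.
κw = 3.959, sinh(κw) = 26.20.
Matching ψ, ψ′ at both faces gives T = [1 + V₀² sinh²(κw) / (4E(V₀ − E))]⁻¹ = 1/999.3 = 0.00100.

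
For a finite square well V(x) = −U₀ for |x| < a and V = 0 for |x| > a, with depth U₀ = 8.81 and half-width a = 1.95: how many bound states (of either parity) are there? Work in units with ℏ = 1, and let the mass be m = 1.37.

N = 7

Define the well-strength parameter z₀ = (a/ℏ)√(2mU₀) = 1.95 × √(2·1.37·8.81) = 9.581.
A new bound state (alternating even/odd) appears each time z₀ passes a multiple of π/2, so N = ⌊2z₀/π⌋ + 1 = ⌊6.099⌋ + 1 = 7.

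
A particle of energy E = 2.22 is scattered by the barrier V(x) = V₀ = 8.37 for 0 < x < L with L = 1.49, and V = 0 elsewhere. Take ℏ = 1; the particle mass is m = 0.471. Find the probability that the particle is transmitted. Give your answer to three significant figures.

T = 0.00239

Since E < V₀ the interior solution is evanescent with decay constant κ = √(2m(V₀ − E))/ℏ = 2.407.
κL = 3.586, sinh(κL) = 18.04.
The exact tunnelling result is T⁻¹ = 1 + V₀² sinh²(κL) / [4E(V₀ − E)] = 418.3, so T = 0.00239.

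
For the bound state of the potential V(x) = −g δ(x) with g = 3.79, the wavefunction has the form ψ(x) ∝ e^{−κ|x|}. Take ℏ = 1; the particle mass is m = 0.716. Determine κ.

κ = 2.71

Integrate −(ℏ²/2m)ψ'' − gδ(x)ψ = Eψ from −ε to +ε: the ψ'' term gives ψ'(0⁺) − ψ'(0⁻) and the δ term gives −(2mg/ℏ²)ψ(0).
With ψ ∝ e^{−κ|x|} this yields −2κ = −2mg/ℏ², so κ = mg/ℏ² = 2.714.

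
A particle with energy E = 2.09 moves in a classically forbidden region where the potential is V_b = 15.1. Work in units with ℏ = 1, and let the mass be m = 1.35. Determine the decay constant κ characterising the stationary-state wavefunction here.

Since E < V_b the TISE in this region is ψ'' = κ²ψ with κ = √(2m(V_b − E))/ℏ.
κ = √(2 × 1.35 × 13.01) = 5.927.

κ = 5.93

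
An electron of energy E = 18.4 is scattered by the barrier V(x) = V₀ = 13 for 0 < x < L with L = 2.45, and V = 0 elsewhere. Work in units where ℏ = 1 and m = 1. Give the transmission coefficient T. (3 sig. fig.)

T = 0.710

Above the barrier the interior wavenumber is k₂ = √(2m(E − V₀))/ℏ = 3.286, giving phase k₂L = 8.052.
T = [1 + V₀² sin²(k₂L) / (4E(E − V₀))]⁻¹ = 1/1.409 = 0.710.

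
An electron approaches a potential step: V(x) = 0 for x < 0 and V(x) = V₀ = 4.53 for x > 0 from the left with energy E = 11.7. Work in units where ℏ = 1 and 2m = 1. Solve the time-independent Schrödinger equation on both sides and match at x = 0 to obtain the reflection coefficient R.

The wavenumbers are k₁ = √(2mE)/ℏ = 3.421 on the left and k₂ = √(2m(E − V₀))/ℏ = 2.678 on the right.
Continuity of ψ and ψ′ at the step yields the reflection amplitude r = (k₁ − k₂)/(k₁ + k₂) = 0.1218; thus R = |r|² = 0.01484, T = 0.9852.

R = 0.0148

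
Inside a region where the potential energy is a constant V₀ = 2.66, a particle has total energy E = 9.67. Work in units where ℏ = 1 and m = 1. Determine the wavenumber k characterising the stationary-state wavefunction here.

k = 3.74

With E > V₀ the solution is oscillatory, ψ ∝ e^{±ikx} with k = √(2m(E − V₀))/ℏ.
k = √(2 × 1 × 7.01) = 3.744.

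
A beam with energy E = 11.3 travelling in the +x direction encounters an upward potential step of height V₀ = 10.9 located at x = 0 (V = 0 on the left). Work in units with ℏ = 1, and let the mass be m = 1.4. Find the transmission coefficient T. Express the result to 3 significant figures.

T = 0.533

The wavenumbers are k₁ = √(2mE)/ℏ = 5.625 on the left and k₂ = √(2m(E − V₀))/ℏ = 1.058 on the right.
Continuity of ψ and ψ′ at the step yields the reflection amplitude r = (k₁ − k₂)/(k₁ + k₂) = 0.6833; thus R = |r|² = 0.4669, T = 0.5331.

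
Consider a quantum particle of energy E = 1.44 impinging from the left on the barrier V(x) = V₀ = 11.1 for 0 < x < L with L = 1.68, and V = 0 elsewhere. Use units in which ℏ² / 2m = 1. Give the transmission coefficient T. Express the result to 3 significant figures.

E < V₀: inside the barrier ψ ∝ e^{±κx} with κ = √(2m(V₀ − E))/ℏ = 3.108.
κL = 5.222, sinh(κL) = 92.61.
Matching ψ, ψ′ at both faces gives T = [1 + V₀² sinh²(κL) / (4E(V₀ − E))]⁻¹ = 1/18990 = 0.0000527.

T = 0.0000527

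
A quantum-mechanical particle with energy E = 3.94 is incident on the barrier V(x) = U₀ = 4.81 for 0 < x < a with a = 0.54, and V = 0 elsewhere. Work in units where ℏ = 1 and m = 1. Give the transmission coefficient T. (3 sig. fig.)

T = 0.497

Since E < U₀ the interior solution is evanescent with decay constant κ = √(2m(U₀ − E))/ℏ = 1.319.
κa = 0.7123, sinh(κa) = 0.7741.
The exact tunnelling result is T⁻¹ = 1 + U₀² sinh²(κa) / [4E(U₀ − E)] = 2.011, so T = 0.497.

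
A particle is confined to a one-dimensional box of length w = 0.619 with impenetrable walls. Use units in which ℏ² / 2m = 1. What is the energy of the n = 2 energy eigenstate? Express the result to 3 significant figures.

Requiring ψ(0) = ψ(w) = 0 quantises k = nπ/w, hence E_n = ℏ²k²/2m = n²π²ℏ²/(2mw²).
E_2 = 2² × π² / (2 × 0.5 × 0.619²) = 103.0.

E = 103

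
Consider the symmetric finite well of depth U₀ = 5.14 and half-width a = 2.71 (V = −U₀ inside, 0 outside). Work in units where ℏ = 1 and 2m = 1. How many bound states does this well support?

N = 4

The dimensionless depth is z₀ = a√(2mU₀)/ℏ = 2.71 × √(5.140) = 6.144.
The even/odd transcendental equations gain one root per π/2 in z₀, giving N = 1 + ⌊2z₀/π⌋ = 1 + ⌊3.911⌋ = 4.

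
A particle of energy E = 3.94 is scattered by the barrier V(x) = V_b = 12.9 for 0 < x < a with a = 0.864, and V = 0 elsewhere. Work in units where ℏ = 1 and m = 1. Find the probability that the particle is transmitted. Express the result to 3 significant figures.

T = 0.00226

Since E < V_b the interior solution is evanescent with decay constant κ = √(2m(V_b − E))/ℏ = 4.233.
κa = 3.657, sinh(κa) = 19.37.
The exact tunnelling result is T⁻¹ = 1 + V_b² sinh²(κa) / [4E(V_b − E)] = 443.1, so T = 0.00226.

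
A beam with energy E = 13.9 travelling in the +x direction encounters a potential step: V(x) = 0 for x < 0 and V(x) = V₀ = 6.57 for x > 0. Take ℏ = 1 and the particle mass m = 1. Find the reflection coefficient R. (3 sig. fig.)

On each side the TISE gives plane waves with k = √(2m(E − V))/ℏ: k₁ = √(2·1·13.9) = 5.273, k₂ = √(2·1·7.33) = 3.829.
Matching ψ and ψ′ at x = 0 gives r = (k₁ − k₂)/(k₁ + k₂), so R = r² = 0.02516 and T = 1 − R = 0.9748.

R = 0.0252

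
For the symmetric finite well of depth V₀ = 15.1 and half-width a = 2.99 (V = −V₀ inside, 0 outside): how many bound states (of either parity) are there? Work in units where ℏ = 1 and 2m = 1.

N = 8

Define the well-strength parameter z₀ = (a/ℏ)√(2mV₀) = 2.99 × √(2·0.5·15.1) = 11.62.
The even/odd transcendental equations gain one root per π/2 in z₀, giving N = 1 + ⌊2z₀/π⌋ = 1 + ⌊7.397⌋ = 8.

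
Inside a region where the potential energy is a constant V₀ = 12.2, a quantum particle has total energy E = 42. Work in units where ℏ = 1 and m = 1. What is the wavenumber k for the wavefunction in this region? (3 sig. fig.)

With E > V₀ the solution is oscillatory, ψ ∝ e^{±ikx} with k = √(2m(E − V₀))/ℏ.
k = √(2 × 1 × 29.8) = 7.720.

k = 7.72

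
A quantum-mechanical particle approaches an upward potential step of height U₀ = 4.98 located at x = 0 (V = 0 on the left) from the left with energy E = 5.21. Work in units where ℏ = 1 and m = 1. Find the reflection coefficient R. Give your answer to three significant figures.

The wavenumbers are k₁ = √(2mE)/ℏ = 3.228 on the left and k₂ = √(2m(E − U₀))/ℏ = 0.6782 on the right.
Matching ψ and ψ′ at x = 0 gives r = (k₁ − k₂)/(k₁ + k₂), so R = r² = 0.4261 and T = 1 − R = 0.5739.

R = 0.426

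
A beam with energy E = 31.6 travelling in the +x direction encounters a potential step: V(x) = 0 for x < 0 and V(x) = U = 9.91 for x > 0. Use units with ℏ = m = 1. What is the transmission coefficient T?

On each side the TISE gives plane waves with k = √(2m(E − V))/ℏ: k₁ = √(2·1·31.6) = 7.950, k₂ = √(2·1·21.69) = 6.586.
Matching ψ and ψ′ at x = 0 gives r = (k₁ − k₂)/(k₁ + k₂), so R = r² = 0.008798 and T = 1 − R = 0.9912.

T = 0.991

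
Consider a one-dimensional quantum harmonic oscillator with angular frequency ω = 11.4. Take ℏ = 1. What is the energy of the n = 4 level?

E = 51.3

The oscillator eigenvalues are E_n = ℏω(n + ½), so E_4 = 11.4 × 4.5 = 51.30.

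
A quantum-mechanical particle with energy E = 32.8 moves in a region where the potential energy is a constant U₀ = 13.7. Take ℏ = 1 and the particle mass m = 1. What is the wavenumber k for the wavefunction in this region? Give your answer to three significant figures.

k = 6.18

With E > U₀ the solution is oscillatory, ψ ∝ e^{±ikx} with k = √(2m(E − U₀))/ℏ.
k = √(2 × 1 × 19.1) = 6.181.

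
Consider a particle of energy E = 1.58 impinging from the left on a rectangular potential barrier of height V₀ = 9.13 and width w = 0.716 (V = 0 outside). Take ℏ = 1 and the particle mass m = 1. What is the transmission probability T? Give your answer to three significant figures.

T = 0.00876

Since E < V₀ the interior solution is evanescent with decay constant κ = √(2m(V₀ − E))/ℏ = 3.886.
κw = 2.782, sinh(κw) = 8.047.
Matching ψ, ψ′ at both faces gives T = [1 + V₀² sinh²(κw) / (4E(V₀ − E))]⁻¹ = 1/114.1 = 0.00876.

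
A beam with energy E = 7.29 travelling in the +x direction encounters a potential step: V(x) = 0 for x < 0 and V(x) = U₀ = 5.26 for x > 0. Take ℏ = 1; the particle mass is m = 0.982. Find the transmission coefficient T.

The wavenumbers are k₁ = √(2mE)/ℏ = 3.784 on the left and k₂ = √(2m(E − U₀))/ℏ = 1.997 on the right.
Continuity of ψ and ψ′ at the step yields the reflection amplitude r = (k₁ − k₂)/(k₁ + k₂) = 0.3092; thus R = |r|² = 0.09558, T = 0.9044.

T = 0.904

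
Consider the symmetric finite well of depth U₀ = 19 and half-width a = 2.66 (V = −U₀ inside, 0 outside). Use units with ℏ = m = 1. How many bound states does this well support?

N = 11

Define the well-strength parameter z₀ = (a/ℏ)√(2mU₀) = 2.66 × √(2·1·19) = 16.40.
The even/odd transcendental equations gain one root per π/2 in z₀, giving N = 1 + ⌊2z₀/π⌋ = 1 + ⌊10.44⌋ = 11.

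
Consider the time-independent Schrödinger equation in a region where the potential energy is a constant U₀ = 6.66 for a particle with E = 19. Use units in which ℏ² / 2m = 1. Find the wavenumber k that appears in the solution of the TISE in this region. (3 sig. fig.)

k = 3.51

With E > U₀ the solution is oscillatory, ψ ∝ e^{±ikx} with k = √(2m(E − U₀))/ℏ.
k = √(2 × 0.5 × 12.34) = 3.513.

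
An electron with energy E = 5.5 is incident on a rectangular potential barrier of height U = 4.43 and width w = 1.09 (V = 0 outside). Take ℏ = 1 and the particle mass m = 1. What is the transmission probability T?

T = 0.545

E > U: inside the barrier k₂ = √(2m(E − U))/ℏ = 1.463, k₂w = 1.595.
Matching at both interfaces gives T⁻¹ = 1 + U² sin²(k₂w) / [4E(E − U)] = 1.833, hence T = 0.545.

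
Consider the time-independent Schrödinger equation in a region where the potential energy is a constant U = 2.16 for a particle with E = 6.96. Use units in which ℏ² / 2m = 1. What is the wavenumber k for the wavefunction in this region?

With E > U the solution is oscillatory, ψ ∝ e^{±ikx} with k = √(2m(E − U))/ℏ.
k = √(2 × 0.5 × 4.8) = 2.191.

k = 2.19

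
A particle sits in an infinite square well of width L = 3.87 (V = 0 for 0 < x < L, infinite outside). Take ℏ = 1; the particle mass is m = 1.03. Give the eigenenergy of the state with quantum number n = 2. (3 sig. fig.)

E = 1.28

The infinite-well eigenfunctions ψ_n = √(2/L) sin(nπx/L) vanish at both walls, giving E_n = n²π²ℏ²/(2mL²).
E_2 = 2² × π² / (2 × 1.03 × 3.87²) = 1.280.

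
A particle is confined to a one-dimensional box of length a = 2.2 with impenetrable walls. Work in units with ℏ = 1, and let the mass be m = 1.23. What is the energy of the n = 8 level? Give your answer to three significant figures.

The infinite-well eigenfunctions ψ_n = √(2/a) sin(nπx/a) vanish at both walls, giving E_n = n²π²ℏ²/(2ma²).
E_8 = 8² × π² / (2 × 1.23 × 2.2²) = 53.05.

E = 53.1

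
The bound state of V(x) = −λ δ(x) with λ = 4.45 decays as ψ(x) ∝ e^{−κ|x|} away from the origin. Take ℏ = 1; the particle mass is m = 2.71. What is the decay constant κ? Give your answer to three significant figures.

κ = 12.1

Integrate −(ℏ²/2m)ψ'' − λδ(x)ψ = Eψ from −ε to +ε: the ψ'' term gives ψ'(0⁺) − ψ'(0⁻) and the δ term gives −(2mλ/ℏ²)ψ(0).
With ψ ∝ e^{−κ|x|} this yields −2κ = −2mλ/ℏ², so κ = mλ/ℏ² = 12.06.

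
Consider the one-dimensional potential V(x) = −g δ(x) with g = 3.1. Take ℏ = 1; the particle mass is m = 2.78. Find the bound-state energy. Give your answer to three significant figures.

E = -13.4

For x ≠ 0 the bound state is ψ ∝ e^{−κ|x|}; integrating the TISE across the delta gives the cusp condition 2κ = 2mg/ℏ², so κ = 8.618.
Then E = −ℏ²κ²/(2m) = −mg²/(2ℏ²) = -13.36.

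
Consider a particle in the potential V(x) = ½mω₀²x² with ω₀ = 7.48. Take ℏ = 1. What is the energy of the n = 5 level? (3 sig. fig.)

E = 41.1

The oscillator eigenvalues are E_n = ℏω₀(n + ½), so E_5 = 7.48 × 5.5 = 41.14.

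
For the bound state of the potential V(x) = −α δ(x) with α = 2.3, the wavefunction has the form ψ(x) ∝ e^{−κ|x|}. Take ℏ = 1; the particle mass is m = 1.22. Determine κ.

κ = 2.81

Integrate −(ℏ²/2m)ψ'' − αδ(x)ψ = Eψ from −ε to +ε: the ψ'' term gives ψ'(0⁺) − ψ'(0⁻) and the δ term gives −(2mα/ℏ²)ψ(0).
With ψ ∝ e^{−κ|x|} this yields −2κ = −2mα/ℏ², so κ = mα/ℏ² = 2.806.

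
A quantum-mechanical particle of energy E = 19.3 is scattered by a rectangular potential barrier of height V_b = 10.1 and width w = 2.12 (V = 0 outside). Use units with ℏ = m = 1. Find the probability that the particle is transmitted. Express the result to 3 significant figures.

T = 0.985

E > V_b: inside the barrier k₂ = √(2m(E − V_b))/ℏ = 4.290, k₂w = 9.094.
Matching at both interfaces gives T⁻¹ = 1 + V_b² sin²(k₂w) / [4E(E − V_b)] = 1.015, hence T = 0.985.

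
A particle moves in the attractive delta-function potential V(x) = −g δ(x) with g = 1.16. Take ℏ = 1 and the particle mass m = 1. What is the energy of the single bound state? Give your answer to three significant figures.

E = -0.673

The bound state is ψ(x) = √κ e^{−κ|x|}. The derivative jump ψ'(0⁺) − ψ'(0⁻) = −(2mg/ℏ²)ψ(0) fixes κ = mg/ℏ² = 1.160.
Then E = −ℏ²κ²/(2m) = −mg²/(2ℏ²) = -0.6728.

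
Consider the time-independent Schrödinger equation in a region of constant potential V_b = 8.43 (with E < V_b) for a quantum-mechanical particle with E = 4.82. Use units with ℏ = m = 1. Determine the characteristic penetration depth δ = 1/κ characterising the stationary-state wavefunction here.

δ = 0.372

Since E < V_b the TISE in this region is ψ'' = κ²ψ with κ = √(2m(V_b − E))/ℏ.
κ = √(2 × 1 × 3.61) = 2.687. The penetration depth is δ = 1/κ = 0.372.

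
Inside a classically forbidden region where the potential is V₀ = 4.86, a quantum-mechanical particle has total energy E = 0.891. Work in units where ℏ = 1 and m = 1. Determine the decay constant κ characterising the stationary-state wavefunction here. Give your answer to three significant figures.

κ = 2.82

Since E < V₀ the TISE in this region is ψ'' = κ²ψ with κ = √(2m(V₀ − E))/ℏ.
κ = √(2 × 1 × 3.969) = 2.817.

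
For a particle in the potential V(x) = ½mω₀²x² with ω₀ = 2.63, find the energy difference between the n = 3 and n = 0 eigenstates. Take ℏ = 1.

ΔE = 7.89

E_n = ℏω₀(n + ½), so ΔE = (3 − 0) ℏω₀ = 3 × 2.63 = 7.890.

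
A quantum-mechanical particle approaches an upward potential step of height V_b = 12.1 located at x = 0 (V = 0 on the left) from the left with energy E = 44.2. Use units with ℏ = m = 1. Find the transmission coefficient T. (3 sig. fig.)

On each side the TISE gives plane waves with k = √(2m(E − V))/ℏ: k₁ = √(2·1·44.2) = 9.402, k₂ = √(2·1·32.1) = 8.012.
Continuity of ψ and ψ′ at the step yields the reflection amplitude r = (k₁ − k₂)/(k₁ + k₂) = 0.07980; thus R = |r|² = 0.006368, T = 0.9936.

T = 0.994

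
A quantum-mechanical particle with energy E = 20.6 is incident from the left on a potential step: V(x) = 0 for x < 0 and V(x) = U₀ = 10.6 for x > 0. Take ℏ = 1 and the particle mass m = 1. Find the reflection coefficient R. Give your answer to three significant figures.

On each side the TISE gives plane waves with k = √(2m(E − V))/ℏ: k₁ = √(2·1·20.6) = 6.419, k₂ = √(2·1·10) = 4.472.
Matching ψ and ψ′ at x = 0 gives r = (k₁ − k₂)/(k₁ + k₂), so R = r² = 0.03195 and T = 1 − R = 0.9681.

R = 0.0319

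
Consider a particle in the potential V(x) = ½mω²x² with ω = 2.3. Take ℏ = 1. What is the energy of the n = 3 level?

Using E_n = (n + ½)ℏω: E_3 = 3.5 × 2.3 = 8.050.

E = 8.05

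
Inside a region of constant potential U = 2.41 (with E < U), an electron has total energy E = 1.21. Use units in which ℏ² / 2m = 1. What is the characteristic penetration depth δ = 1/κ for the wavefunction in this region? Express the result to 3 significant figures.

δ = 0.913

Since E < U the TISE in this region is ψ'' = κ²ψ with κ = √(2m(U − E))/ℏ.
κ = √(2 × 0.5 × 1.2) = 1.095. The penetration depth is δ = 1/κ = 0.913.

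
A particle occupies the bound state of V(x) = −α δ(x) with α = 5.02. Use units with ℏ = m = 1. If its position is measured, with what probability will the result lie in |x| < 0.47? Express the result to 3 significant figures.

P = 0.991

The normalised bound state is ψ = √κ e^{−κ|x|} with κ = mα/ℏ² = 5.020.
P(|x| < d) = ∫_{−d}^{d} κ e^{−2κ|x|} dx = 1 − e^{−2κd} = 1 − e^{−4.719} = 0.9911.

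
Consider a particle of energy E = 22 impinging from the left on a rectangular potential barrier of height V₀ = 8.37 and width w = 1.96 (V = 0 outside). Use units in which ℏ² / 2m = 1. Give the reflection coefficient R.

Above the barrier the interior wavenumber is k₂ = √(2m(E − V₀))/ℏ = 3.692, giving phase k₂w = 7.236.
Matching at both interfaces gives T⁻¹ = 1 + V₀² sin²(k₂w) / [4E(E − V₀)] = 1.039, hence T = 0.963.
R = 1 − T = 0.0374.

R = 0.0374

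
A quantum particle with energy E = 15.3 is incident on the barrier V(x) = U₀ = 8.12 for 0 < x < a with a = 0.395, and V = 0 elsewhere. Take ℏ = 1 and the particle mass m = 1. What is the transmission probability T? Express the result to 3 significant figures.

T = 0.870

E > U₀: inside the barrier k₂ = √(2m(E − U₀))/ℏ = 3.789, k₂a = 1.497.
T = [1 + U₀² sin²(k₂a) / (4E(E − U₀))]⁻¹ = 1/1.149 = 0.870.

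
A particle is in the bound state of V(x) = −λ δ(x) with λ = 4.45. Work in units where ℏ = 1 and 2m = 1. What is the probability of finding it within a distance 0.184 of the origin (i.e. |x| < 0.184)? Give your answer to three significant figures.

P = 0.559

The normalised bound state is ψ = √κ e^{−κ|x|} with κ = mλ/ℏ² = 2.225.
P(|x| < d) = ∫_{−d}^{d} κ e^{−2κ|x|} dx = 1 − e^{−2κd} = 1 − e^{−0.8188} = 0.5590.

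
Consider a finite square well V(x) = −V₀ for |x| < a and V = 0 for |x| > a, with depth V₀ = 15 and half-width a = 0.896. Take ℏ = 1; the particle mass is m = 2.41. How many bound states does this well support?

N = 5

The dimensionless depth is z₀ = a√(2mV₀)/ℏ = 0.896 × √(72.30) = 7.619.
A new bound state (alternating even/odd) appears each time z₀ passes a multiple of π/2, so N = ⌊2z₀/π⌋ + 1 = ⌊4.850⌋ + 1 = 5.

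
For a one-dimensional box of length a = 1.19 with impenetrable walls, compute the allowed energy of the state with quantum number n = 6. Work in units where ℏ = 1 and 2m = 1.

The infinite-well eigenfunctions ψ_n = √(2/a) sin(nπx/a) vanish at both walls, giving E_n = n²π²ℏ²/(2ma²).
E_6 = 6² × π² / (2 × 0.5 × 1.19²) = 250.9.

E = 251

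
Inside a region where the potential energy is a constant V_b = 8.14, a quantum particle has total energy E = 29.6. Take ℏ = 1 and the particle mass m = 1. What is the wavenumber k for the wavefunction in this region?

With E > V_b the solution is oscillatory, ψ ∝ e^{±ikx} with k = √(2m(E − V_b))/ℏ.
k = √(2 × 1 × 21.46) = 6.551.

k = 6.55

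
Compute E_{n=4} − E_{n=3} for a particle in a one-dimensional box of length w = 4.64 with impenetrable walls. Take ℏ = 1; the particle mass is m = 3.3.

E_n = n²π²ℏ²/(2mw²), so ΔE = (4² − 3²) π²ℏ²/(2mw²).
ΔE = 7 × π² / (2 × 3.3 × 4.64²) = 0.4862.

ΔE = 0.486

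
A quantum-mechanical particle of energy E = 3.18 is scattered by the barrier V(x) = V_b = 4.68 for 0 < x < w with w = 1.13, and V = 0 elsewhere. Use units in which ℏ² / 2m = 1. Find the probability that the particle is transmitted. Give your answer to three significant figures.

T = 0.199

Since E < V_b the interior solution is evanescent with decay constant κ = √(2m(V_b − E))/ℏ = 1.225.
κw = 1.384, sinh(κw) = 1.870.
Matching ψ, ψ′ at both faces gives T = [1 + V_b² sinh²(κw) / (4E(V_b − E))]⁻¹ = 1/5.014 = 0.199.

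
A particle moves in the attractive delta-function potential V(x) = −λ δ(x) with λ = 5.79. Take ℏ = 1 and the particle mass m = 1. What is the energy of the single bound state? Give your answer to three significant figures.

E = -16.8

For x ≠ 0 the bound state is ψ ∝ e^{−κ|x|}; integrating the TISE across the delta gives the cusp condition 2κ = 2mλ/ℏ², so κ = 5.790.
Then E = −ℏ²κ²/(2m) = −mλ²/(2ℏ²) = -16.76.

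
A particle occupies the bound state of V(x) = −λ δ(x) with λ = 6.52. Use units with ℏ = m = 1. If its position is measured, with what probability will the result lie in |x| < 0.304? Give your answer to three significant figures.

The normalised bound state is ψ = √κ e^{−κ|x|} with κ = mλ/ℏ² = 6.520.
P(|x| < d) = ∫_{−d}^{d} κ e^{−2κ|x|} dx = 1 − e^{−2κd} = 1 − e^{−3.964} = 0.9810.

P = 0.981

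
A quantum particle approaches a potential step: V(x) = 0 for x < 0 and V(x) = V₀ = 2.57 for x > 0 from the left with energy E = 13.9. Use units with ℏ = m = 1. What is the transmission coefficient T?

The wavenumbers are k₁ = √(2mE)/ℏ = 5.273 on the left and k₂ = √(2m(E − V₀))/ℏ = 4.760 on the right.
Continuity of ψ and ψ′ at the step yields the reflection amplitude r = (k₁ − k₂)/(k₁ + k₂) = 0.05106; thus R = |r|² = 0.002608, T = 0.9974.

T = 0.997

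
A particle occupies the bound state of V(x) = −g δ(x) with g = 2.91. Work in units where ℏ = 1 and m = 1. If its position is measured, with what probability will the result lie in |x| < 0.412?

P = 0.909

The normalised bound state is ψ = √κ e^{−κ|x|} with κ = mg/ℏ² = 2.910.
P(|x| < d) = ∫_{−d}^{d} κ e^{−2κ|x|} dx = 1 − e^{−2κd} = 1 − e^{−2.398} = 0.9091.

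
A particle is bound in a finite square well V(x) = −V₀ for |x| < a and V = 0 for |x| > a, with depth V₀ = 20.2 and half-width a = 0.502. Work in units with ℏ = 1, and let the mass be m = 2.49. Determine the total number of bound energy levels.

The dimensionless depth is z₀ = a√(2mV₀)/ℏ = 0.502 × √(100.6) = 5.035.
The even/odd transcendental equations gain one root per π/2 in z₀, giving N = 1 + ⌊2z₀/π⌋ = 1 + ⌊3.205⌋ = 4.

N = 4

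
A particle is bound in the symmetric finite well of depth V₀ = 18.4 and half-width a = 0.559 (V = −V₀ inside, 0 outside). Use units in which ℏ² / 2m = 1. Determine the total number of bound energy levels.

N = 2

Define the well-strength parameter z₀ = (a/ℏ)√(2mV₀) = 0.559 × √(2·0.5·18.4) = 2.398.
The even/odd transcendental equations gain one root per π/2 in z₀, giving N = 1 + ⌊2z₀/π⌋ = 1 + ⌊1.527⌋ = 2.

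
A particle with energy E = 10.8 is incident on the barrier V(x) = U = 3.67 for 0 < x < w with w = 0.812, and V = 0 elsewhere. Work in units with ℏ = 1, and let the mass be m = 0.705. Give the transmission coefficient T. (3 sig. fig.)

Above the barrier the interior wavenumber is k₂ = √(2m(E − U))/ℏ = 3.171, giving phase k₂w = 2.575.
T = [1 + U² sin²(k₂w) / (4E(E − U))]⁻¹ = 1/1.013 = 0.988.

T = 0.988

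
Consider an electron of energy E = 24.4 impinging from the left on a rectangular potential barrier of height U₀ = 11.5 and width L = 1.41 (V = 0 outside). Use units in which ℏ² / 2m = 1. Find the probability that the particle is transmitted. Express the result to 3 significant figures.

E > U₀: inside the barrier k₂ = √(2m(E − U₀))/ℏ = 3.592, k₂L = 5.064.
T = [1 + U₀² sin²(k₂L) / (4E(E − U₀))]⁻¹ = 1/1.093 = 0.915.

T = 0.915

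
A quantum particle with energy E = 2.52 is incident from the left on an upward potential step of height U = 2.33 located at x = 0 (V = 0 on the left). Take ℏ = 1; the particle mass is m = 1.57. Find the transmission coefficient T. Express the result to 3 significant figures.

On each side the TISE gives plane waves with k = √(2m(E − V))/ℏ: k₁ = √(2·1.57·2.52) = 2.813, k₂ = √(2·1.57·0.19) = 0.7724.
Continuity of ψ and ψ′ at the step yields the reflection amplitude r = (k₁ − k₂)/(k₁ + k₂) = 0.5691; thus R = |r|² = 0.3239, T = 0.6761.

T = 0.676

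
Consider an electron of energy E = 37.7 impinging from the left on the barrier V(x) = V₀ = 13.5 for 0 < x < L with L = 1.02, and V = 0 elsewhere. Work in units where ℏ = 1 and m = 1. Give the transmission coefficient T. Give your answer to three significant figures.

E > V₀: inside the barrier k₂ = √(2m(E − V₀))/ℏ = 6.957, k₂L = 7.096.
Matching at both interfaces gives T⁻¹ = 1 + V₀² sin²(k₂L) / [4E(E − V₀)] = 1.026, hence T = 0.974.

T = 0.974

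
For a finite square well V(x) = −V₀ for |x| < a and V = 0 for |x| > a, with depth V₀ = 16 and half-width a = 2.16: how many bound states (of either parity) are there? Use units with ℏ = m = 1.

N = 8

Define the well-strength parameter z₀ = (a/ℏ)√(2mV₀) = 2.16 × √(2·1·16) = 12.22.
The even/odd transcendental equations gain one root per π/2 in z₀, giving N = 1 + ⌊2z₀/π⌋ = 1 + ⌊7.779⌋ = 8.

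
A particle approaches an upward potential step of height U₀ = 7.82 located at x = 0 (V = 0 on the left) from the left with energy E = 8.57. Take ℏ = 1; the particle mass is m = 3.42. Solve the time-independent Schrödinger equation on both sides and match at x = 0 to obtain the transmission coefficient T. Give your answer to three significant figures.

T = 0.705

On each side the TISE gives plane waves with k = √(2m(E − V))/ℏ: k₁ = √(2·3.42·8.57) = 7.656, k₂ = √(2·3.42·0.75) = 2.265.
Matching ψ and ψ′ at x = 0 gives r = (k₁ − k₂)/(k₁ + k₂), so R = r² = 0.2953 and T = 1 − R = 0.7047.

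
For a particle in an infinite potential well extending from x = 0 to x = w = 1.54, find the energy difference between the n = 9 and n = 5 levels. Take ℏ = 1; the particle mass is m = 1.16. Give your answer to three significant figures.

ΔE = 100

E_n = n²π²ℏ²/(2mw²), so ΔE = (9² − 5²) π²ℏ²/(2mw²).
ΔE = 56 × π² / (2 × 1.16 × 1.54²) = 100.5.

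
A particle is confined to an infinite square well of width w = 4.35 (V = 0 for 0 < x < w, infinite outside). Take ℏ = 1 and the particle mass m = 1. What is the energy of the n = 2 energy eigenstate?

E = 1.04

The infinite-well eigenfunctions ψ_n = √(2/w) sin(nπx/w) vanish at both walls, giving E_n = n²π²ℏ²/(2mw²).
E_2 = 2² × π² / (2 × 1 × 4.35²) = 1.043.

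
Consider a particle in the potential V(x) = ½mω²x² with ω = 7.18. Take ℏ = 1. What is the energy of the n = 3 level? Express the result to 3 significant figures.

E = 25.1

The oscillator eigenvalues are E_n = ℏω(n + ½), so E_3 = 7.18 × 3.5 = 25.13.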